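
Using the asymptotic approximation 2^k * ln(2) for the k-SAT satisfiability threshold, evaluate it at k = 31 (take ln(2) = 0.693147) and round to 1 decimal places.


Using the asymptotic formula: threshold ~ 2^k * ln(2).
2^31 = 2147483648.
2147483648 * 0.693147 = 1488521848.2.

1488521848.2


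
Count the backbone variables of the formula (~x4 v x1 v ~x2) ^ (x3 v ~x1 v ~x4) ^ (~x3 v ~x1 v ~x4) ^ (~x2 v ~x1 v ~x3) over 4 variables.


Find all satisfying assignments: 9 model(s).
Check which variables have the same value in every model.
No variable is fixed across all models.
Backbone size = 0.

0


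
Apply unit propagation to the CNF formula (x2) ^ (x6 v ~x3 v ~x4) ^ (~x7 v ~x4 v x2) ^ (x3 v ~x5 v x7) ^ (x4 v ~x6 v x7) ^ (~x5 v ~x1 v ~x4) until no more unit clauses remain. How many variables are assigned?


Unit propagation repeatedly assigns the literal in any unit clause, then simplifies.
Assignments in order: x2 = T.
No further unit clauses remain.
Total variables assigned = 1.

1


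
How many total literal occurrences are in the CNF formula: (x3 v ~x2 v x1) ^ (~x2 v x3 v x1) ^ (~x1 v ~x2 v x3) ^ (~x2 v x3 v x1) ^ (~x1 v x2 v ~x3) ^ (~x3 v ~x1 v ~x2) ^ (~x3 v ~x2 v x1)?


Clause lengths: 3, 3, 3, 3, 3, 3, 3.
Sum = 3 + 3 + 3 + 3 + 3 + 3 + 3 = 21.

21


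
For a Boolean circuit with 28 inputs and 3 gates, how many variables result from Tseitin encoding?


The Tseitin transformation introduces one auxiliary variable per gate.
Total variables = inputs + gates = 28 + 3 = 31.

31


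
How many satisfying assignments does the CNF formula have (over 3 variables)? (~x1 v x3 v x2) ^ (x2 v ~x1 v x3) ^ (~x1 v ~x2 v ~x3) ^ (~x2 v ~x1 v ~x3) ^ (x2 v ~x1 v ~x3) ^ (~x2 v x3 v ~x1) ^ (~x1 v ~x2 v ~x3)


Enumerate all 8 truth assignments over 3 variables.
Test each against every clause.
Satisfying assignments found: 4.

4


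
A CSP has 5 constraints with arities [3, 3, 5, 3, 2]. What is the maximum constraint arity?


The arities are: 3, 3, 5, 3, 2.
Scan for the maximum value.
Maximum arity = 5.

5


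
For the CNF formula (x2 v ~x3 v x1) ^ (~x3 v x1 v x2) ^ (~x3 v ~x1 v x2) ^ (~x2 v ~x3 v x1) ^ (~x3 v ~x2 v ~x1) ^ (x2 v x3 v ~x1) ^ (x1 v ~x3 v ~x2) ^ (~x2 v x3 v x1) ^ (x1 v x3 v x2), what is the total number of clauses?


Each group enclosed in parentheses joined by ^ is one clause.
Counting the conjuncts: 9 clauses.

9


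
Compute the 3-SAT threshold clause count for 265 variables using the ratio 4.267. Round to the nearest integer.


The 3-SAT phase transition occurs at approximately 4.267 clauses per variable.
m = 4.267 * 265 = 1130.755.
Rounded to nearest integer: 1131.

1131


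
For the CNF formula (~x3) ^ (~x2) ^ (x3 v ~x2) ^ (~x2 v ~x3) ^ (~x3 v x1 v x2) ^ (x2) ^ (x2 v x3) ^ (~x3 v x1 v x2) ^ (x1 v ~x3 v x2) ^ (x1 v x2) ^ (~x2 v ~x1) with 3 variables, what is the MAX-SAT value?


Enumerate all 8 truth assignments.
For each, count how many of the 11 clauses are satisfied.
The formula is not fully satisfiable, so the maximum is below 11.
Maximum simultaneously satisfiable clauses = 9.

9


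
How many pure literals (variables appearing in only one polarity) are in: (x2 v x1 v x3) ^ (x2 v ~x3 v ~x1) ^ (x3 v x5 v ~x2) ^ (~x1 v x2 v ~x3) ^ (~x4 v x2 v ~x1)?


A pure literal appears in only one polarity across all clauses.
Pure literals: x4 (negative only), x5 (positive only).
Count = 2.

2


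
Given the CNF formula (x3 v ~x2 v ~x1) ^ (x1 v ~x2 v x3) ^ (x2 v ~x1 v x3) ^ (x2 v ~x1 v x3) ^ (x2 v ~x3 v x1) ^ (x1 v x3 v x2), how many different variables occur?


Identify each distinct variable in the formula.
Variables found: x1, x2, x3.
Total distinct variables = 3.

3


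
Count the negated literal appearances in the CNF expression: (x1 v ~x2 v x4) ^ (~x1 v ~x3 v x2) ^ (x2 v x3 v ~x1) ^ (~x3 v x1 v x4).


Scan each clause for negated literals.
Clause 1: 1 negative; Clause 2: 2 negative; Clause 3: 1 negative; Clause 4: 1 negative.
Total negative literal occurrences = 5.

5


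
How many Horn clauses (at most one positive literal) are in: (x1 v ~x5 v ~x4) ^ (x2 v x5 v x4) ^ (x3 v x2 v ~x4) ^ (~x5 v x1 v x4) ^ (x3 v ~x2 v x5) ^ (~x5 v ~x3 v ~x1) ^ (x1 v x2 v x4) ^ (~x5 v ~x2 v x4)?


A Horn clause has at most one positive literal.
Clause 1: 1 positive lit(s) -> Horn
Clause 2: 3 positive lit(s) -> not Horn
Clause 3: 2 positive lit(s) -> not Horn
Clause 4: 2 positive lit(s) -> not Horn
Clause 5: 2 positive lit(s) -> not Horn
Clause 6: 0 positive lit(s) -> Horn
Clause 7: 3 positive lit(s) -> not Horn
Clause 8: 1 positive lit(s) -> Horn
Total Horn clauses = 3.

3


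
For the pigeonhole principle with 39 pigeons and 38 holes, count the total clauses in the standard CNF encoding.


The PHP encoding has two parts:
1) At-least-one-hole clauses: 39 (one per pigeon, each with 38 literals).
2) At-most-one-pigeon-per-hole clauses: 38 holes * C(39,2) = 38 * 741 = 28158.
Total clauses = 39 + 28158 = 28197.

28197


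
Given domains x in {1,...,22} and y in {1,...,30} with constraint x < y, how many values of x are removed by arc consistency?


For the constraint x < y, x needs a supporting value in y's domain.
x can be at most 29 (one less than y's maximum).
Valid x values from domain: 22 out of 22.
Pruned = 22 - 22 = 0.

0


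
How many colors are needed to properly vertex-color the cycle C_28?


A cycle on an even number of vertices is bipartite: alternate two colors around the cycle.
Since 28 is even, two colors suffice, and at least two are needed because the graph has edges.
Chromatic number = 2.

2


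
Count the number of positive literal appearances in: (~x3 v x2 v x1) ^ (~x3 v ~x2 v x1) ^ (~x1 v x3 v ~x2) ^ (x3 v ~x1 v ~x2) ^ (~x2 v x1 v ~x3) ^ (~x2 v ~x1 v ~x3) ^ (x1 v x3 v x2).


Scan each clause for unnegated literals.
Clause 1: 2 positive; Clause 2: 1 positive; Clause 3: 1 positive; Clause 4: 1 positive; Clause 5: 1 positive; Clause 6: 0 positive; Clause 7: 3 positive.
Total positive literal occurrences = 9.

9


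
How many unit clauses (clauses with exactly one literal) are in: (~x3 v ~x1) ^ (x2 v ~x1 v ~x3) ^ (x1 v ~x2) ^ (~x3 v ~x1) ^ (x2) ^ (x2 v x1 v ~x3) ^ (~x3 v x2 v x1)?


A unit clause contains exactly one literal.
Unit clauses found: (x2).
Count = 1.

1


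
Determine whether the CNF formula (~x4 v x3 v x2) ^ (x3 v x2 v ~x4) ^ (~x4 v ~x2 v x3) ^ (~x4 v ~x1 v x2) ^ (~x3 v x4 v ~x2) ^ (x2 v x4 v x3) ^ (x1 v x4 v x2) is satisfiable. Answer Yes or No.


Check all 16 possible truth assignments.
Number of satisfying assignments found: 6.
The formula is satisfiable.

Yes


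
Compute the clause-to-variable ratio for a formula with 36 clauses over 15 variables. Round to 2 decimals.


Clause-to-variable ratio = clauses / variables.
36 / 15 = 2.4.

2.4


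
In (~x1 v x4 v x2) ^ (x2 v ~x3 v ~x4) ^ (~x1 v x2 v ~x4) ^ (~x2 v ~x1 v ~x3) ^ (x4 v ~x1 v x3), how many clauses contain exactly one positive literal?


A definite clause has exactly one positive literal.
Clause 1: 2 positive -> not definite
Clause 2: 1 positive -> definite
Clause 3: 1 positive -> definite
Clause 4: 0 positive -> not definite
Clause 5: 2 positive -> not definite
Definite clause count = 2.

2


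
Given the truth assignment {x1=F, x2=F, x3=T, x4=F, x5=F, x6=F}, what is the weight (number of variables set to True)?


The weight is the number of variables assigned True.
True variables: x3.
Weight = 1.

1


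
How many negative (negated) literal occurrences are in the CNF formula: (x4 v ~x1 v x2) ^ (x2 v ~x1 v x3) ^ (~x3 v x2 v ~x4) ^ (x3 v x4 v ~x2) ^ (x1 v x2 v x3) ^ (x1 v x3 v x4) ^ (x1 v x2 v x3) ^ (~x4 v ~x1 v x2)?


Scan each clause for negated literals.
Clause 1: 1 negative; Clause 2: 1 negative; Clause 3: 2 negative; Clause 4: 1 negative; Clause 5: 0 negative; Clause 6: 0 negative; Clause 7: 0 negative; Clause 8: 2 negative.
Total negative literal occurrences = 7.

7


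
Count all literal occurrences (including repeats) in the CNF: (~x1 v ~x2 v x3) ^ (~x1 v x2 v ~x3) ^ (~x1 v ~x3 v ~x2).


Clause lengths: 3, 3, 3.
Sum = 3 + 3 + 3 = 9.

9


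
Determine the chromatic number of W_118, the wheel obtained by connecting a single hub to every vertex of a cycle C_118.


W_118 consists of the cycle C_118 together with a hub vertex adjacent to every cycle vertex.
The cycle C_118 needs 2 colors (even cycle -> 2).
The hub is adjacent to every cycle vertex, so it must receive a new color distinct from all of them.
Chromatic number = 2 + 1 = 3.

3


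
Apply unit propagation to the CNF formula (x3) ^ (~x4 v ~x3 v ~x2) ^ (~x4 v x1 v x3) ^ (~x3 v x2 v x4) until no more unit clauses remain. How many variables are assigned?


Unit propagation repeatedly assigns the literal in any unit clause, then simplifies.
Assignments in order: x3 = T.
No further unit clauses remain.
Total variables assigned = 1.

1


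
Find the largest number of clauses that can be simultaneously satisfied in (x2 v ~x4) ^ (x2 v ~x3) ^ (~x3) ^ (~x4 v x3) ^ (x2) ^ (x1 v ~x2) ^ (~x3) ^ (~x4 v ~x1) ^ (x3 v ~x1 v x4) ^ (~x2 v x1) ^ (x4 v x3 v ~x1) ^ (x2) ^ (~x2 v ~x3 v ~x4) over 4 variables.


Enumerate all 16 truth assignments.
For each, count how many of the 13 clauses are satisfied.
The formula is not fully satisfiable, so the maximum is below 13.
Maximum simultaneously satisfiable clauses = 11.

11


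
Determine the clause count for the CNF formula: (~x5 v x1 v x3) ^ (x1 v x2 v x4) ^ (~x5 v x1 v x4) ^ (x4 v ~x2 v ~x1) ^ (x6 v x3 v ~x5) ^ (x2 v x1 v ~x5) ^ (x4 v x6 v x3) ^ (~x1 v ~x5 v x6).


Each group enclosed in parentheses joined by ^ is one clause.
Counting the conjuncts: 8 clauses.

8


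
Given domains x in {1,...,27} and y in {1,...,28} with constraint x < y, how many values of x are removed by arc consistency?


For the constraint x < y, x needs a supporting value in y's domain.
x can be at most 27 (one less than y's maximum).
Valid x values from domain: 27 out of 27.
Pruned = 27 - 27 = 0.

0


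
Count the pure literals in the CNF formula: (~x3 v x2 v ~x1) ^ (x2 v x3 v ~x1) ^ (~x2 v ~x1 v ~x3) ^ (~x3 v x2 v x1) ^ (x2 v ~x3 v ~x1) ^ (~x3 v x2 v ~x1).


A pure literal appears in only one polarity across all clauses.
No pure literals found.
Count = 0.

0


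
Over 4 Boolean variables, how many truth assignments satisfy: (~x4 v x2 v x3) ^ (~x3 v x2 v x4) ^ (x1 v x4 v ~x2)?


Enumerate all 16 truth assignments over 4 variables.
Test each against every clause.
Satisfying assignments found: 10.

10


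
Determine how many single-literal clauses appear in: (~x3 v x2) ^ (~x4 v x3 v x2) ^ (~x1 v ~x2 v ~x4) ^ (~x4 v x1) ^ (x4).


A unit clause contains exactly one literal.
Unit clauses found: (x4).
Count = 1.

1


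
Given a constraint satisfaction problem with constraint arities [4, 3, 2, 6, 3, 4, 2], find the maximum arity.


The arities are: 4, 3, 2, 6, 3, 4, 2.
Scan for the maximum value.
Maximum arity = 6.

6


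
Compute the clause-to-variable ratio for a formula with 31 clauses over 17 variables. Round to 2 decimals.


Clause-to-variable ratio = clauses / variables.
31 / 17 = 1.82.

1.82


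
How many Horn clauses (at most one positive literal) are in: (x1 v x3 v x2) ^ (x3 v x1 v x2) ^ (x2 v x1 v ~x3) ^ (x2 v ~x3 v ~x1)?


A Horn clause has at most one positive literal.
Clause 1: 3 positive lit(s) -> not Horn
Clause 2: 3 positive lit(s) -> not Horn
Clause 3: 2 positive lit(s) -> not Horn
Clause 4: 1 positive lit(s) -> Horn
Total Horn clauses = 1.

1


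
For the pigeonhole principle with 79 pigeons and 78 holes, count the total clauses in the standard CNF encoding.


The PHP encoding has two parts:
1) At-least-one-hole clauses: 79 (one per pigeon, each with 78 literals).
2) At-most-one-pigeon-per-hole clauses: 78 holes * C(79,2) = 78 * 3081 = 240318.
Total clauses = 79 + 240318 = 240397.

240397


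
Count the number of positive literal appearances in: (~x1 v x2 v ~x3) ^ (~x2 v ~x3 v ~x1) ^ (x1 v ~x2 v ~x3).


Scan each clause for unnegated literals.
Clause 1: 1 positive; Clause 2: 0 positive; Clause 3: 1 positive.
Total positive literal occurrences = 2.

2


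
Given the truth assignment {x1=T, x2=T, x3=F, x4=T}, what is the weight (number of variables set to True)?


The weight is the number of variables assigned True.
True variables: x1, x2, x4.
Weight = 3.

3


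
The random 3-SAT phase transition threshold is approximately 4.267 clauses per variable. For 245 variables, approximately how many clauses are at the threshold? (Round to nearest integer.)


The 3-SAT phase transition occurs at approximately 4.267 clauses per variable.
m = 4.267 * 245 = 1045.415.
Rounded to nearest integer: 1045.

1045


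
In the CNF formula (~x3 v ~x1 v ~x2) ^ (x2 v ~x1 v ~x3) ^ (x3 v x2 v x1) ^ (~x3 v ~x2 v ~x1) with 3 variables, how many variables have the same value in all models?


Find all satisfying assignments: 5 model(s).
Check which variables have the same value in every model.
No variable is fixed across all models.
Backbone size = 0.

0


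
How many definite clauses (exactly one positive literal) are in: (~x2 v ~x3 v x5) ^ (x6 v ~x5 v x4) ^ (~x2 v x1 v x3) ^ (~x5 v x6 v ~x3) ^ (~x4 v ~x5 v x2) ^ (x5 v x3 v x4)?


A definite clause has exactly one positive literal.
Clause 1: 1 positive -> definite
Clause 2: 2 positive -> not definite
Clause 3: 2 positive -> not definite
Clause 4: 1 positive -> definite
Clause 5: 1 positive -> definite
Clause 6: 3 positive -> not definite
Definite clause count = 3.

3


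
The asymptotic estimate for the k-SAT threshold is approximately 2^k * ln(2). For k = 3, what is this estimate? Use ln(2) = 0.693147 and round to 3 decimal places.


Using the asymptotic formula: threshold ~ 2^k * ln(2).
2^3 = 8.
8 * 0.693147 = 5.545.

5.545


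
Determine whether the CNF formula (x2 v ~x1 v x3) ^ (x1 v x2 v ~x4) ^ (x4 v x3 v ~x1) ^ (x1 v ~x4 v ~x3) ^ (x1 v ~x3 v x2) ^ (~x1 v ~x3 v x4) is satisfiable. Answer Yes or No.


Check all 16 possible truth assignments.
Number of satisfying assignments found: 7.
The formula is satisfiable.

Yes


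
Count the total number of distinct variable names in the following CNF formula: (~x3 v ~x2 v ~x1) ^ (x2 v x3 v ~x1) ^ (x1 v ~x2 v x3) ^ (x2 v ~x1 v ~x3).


Identify each distinct variable in the formula.
Variables found: x1, x2, x3.
Total distinct variables = 3.

3


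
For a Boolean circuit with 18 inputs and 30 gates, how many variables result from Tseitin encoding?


The Tseitin transformation introduces one auxiliary variable per gate.
Total variables = inputs + gates = 18 + 30 = 48.

48


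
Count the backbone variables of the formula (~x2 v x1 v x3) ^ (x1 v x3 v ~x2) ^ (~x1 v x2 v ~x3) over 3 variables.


Find all satisfying assignments: 6 model(s).
Check which variables have the same value in every model.
No variable is fixed across all models.
Backbone size = 0.

0


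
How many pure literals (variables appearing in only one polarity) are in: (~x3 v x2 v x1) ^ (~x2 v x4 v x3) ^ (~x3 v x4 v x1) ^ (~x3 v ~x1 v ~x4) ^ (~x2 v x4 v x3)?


A pure literal appears in only one polarity across all clauses.
No pure literals found.
Count = 0.

0


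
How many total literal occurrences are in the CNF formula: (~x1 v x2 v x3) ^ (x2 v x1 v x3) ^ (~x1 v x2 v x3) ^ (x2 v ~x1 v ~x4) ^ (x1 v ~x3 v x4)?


Clause lengths: 3, 3, 3, 3, 3.
Sum = 3 + 3 + 3 + 3 + 3 = 15.

15


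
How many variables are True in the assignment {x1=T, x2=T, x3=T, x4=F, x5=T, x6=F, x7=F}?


The weight is the number of variables assigned True.
True variables: x1, x2, x3, x5.
Weight = 4.

4


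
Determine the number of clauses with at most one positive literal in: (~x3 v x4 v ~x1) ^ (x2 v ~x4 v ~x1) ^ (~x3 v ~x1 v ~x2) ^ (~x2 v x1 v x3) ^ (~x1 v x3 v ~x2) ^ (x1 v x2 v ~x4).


A Horn clause has at most one positive literal.
Clause 1: 1 positive lit(s) -> Horn
Clause 2: 1 positive lit(s) -> Horn
Clause 3: 0 positive lit(s) -> Horn
Clause 4: 2 positive lit(s) -> not Horn
Clause 5: 1 positive lit(s) -> Horn
Clause 6: 2 positive lit(s) -> not Horn
Total Horn clauses = 4.

4


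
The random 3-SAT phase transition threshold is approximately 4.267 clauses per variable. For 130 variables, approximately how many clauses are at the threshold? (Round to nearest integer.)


The 3-SAT phase transition occurs at approximately 4.267 clauses per variable.
m = 4.267 * 130 = 554.71.
Rounded to nearest integer: 555.

555


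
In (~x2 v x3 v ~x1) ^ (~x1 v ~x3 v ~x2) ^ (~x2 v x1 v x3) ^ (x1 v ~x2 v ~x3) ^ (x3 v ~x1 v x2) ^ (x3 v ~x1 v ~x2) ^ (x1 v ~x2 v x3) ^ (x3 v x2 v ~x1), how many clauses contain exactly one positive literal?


A definite clause has exactly one positive literal.
Clause 1: 1 positive -> definite
Clause 2: 0 positive -> not definite
Clause 3: 2 positive -> not definite
Clause 4: 1 positive -> definite
Clause 5: 2 positive -> not definite
Clause 6: 1 positive -> definite
Clause 7: 2 positive -> not definite
Clause 8: 2 positive -> not definite
Definite clause count = 3.

3


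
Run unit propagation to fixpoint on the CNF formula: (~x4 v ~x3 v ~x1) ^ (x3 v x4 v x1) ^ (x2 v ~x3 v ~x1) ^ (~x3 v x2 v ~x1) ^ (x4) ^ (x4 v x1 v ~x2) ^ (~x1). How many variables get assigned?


Unit propagation repeatedly assigns the literal in any unit clause, then simplifies.
Assignments in order: x4 = T, x1 = F.
No further unit clauses remain.
Total variables assigned = 2.

2


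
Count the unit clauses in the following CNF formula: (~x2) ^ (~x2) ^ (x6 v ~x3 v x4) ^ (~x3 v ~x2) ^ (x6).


A unit clause contains exactly one literal.
Unit clauses found: (~x2), (~x2), (x6).
Count = 3.

3


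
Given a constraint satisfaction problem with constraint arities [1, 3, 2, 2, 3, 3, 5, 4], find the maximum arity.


The arities are: 1, 3, 2, 2, 3, 3, 5, 4.
Scan for the maximum value.
Maximum arity = 5.

5


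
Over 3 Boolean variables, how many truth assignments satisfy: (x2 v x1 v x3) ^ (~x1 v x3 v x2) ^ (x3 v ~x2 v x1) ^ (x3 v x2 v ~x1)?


Enumerate all 8 truth assignments over 3 variables.
Test each against every clause.
Satisfying assignments found: 5.

5


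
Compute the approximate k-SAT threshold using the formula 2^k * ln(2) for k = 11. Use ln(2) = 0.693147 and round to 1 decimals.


Using the asymptotic formula: threshold ~ 2^k * ln(2).
2^11 = 2048.
2048 * 0.693147 = 1419.6.

1419.6


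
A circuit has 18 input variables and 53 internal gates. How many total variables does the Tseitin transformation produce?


The Tseitin transformation introduces one auxiliary variable per gate.
Total variables = inputs + gates = 18 + 53 = 71.

71


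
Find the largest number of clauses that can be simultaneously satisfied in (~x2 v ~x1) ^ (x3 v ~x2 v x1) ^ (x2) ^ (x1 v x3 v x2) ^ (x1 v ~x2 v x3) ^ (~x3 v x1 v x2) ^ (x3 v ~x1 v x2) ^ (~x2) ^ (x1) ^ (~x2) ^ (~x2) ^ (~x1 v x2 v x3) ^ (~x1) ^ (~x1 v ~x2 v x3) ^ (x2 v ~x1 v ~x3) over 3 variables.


Enumerate all 8 truth assignments.
For each, count how many of the 15 clauses are satisfied.
The formula is not fully satisfiable, so the maximum is below 15.
Maximum simultaneously satisfiable clauses = 12.

12


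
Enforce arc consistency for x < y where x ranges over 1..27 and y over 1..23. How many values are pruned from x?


For the constraint x < y, x needs a supporting value in y's domain.
x can be at most 22 (one less than y's maximum).
Valid x values from domain: 22 out of 27.
Pruned = 27 - 22 = 5.

5


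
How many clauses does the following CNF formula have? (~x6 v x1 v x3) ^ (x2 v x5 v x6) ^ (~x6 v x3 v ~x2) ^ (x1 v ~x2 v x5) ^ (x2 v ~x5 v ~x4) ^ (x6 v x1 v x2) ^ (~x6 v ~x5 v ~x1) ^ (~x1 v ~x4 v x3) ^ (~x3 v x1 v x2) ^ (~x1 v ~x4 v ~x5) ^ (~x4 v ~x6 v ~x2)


Each group enclosed in parentheses joined by ^ is one clause.
Counting the conjuncts: 11 clauses.

11


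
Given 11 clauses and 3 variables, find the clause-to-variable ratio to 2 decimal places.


Clause-to-variable ratio = clauses / variables.
11 / 3 = 3.67.

3.67


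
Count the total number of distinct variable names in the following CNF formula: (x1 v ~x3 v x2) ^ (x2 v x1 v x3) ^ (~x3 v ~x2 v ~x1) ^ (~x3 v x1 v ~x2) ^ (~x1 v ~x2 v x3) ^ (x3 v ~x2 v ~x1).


Identify each distinct variable in the formula.
Variables found: x1, x2, x3.
Total distinct variables = 3.

3


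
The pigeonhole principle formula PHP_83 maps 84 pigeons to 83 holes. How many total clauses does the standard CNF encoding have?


The PHP encoding has two parts:
1) At-least-one-hole clauses: 84 (one per pigeon, each with 83 literals).
2) At-most-one-pigeon-per-hole clauses: 83 holes * C(84,2) = 83 * 3486 = 289338.
Total clauses = 84 + 289338 = 289422.

289422


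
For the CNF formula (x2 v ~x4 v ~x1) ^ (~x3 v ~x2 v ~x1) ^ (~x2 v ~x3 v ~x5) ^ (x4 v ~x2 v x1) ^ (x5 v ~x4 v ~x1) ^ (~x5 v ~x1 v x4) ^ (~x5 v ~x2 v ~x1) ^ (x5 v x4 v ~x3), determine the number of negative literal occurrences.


Scan each clause for negated literals.
Clause 1: 2 negative; Clause 2: 3 negative; Clause 3: 3 negative; Clause 4: 1 negative; Clause 5: 2 negative; Clause 6: 2 negative; Clause 7: 3 negative; Clause 8: 1 negative.
Total negative literal occurrences = 17.

17


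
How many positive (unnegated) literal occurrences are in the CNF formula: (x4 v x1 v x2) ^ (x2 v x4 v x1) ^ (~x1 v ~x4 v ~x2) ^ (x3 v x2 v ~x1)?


Scan each clause for unnegated literals.
Clause 1: 3 positive; Clause 2: 3 positive; Clause 3: 0 positive; Clause 4: 2 positive.
Total positive literal occurrences = 8.

8


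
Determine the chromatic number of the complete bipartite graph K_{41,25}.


K_{41,25} is bipartite by definition: the two parts are independent sets, with every edge crossing between them.
Color all vertices in one part with color 1 and all vertices in the other part with color 2.
Since the graph has at least one edge, one color does not suffice.
Chromatic number = 2.

2


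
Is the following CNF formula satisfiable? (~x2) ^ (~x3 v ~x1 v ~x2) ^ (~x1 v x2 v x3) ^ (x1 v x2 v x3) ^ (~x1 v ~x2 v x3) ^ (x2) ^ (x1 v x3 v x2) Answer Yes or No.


Check all 8 possible truth assignments.
Number of satisfying assignments found: 0.
The formula is unsatisfiable.

No


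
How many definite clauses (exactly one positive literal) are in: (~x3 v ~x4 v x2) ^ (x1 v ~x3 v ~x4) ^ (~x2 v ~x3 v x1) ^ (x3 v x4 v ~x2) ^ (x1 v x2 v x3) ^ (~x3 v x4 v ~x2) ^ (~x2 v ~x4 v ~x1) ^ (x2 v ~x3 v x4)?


A definite clause has exactly one positive literal.
Clause 1: 1 positive -> definite
Clause 2: 1 positive -> definite
Clause 3: 1 positive -> definite
Clause 4: 2 positive -> not definite
Clause 5: 3 positive -> not definite
Clause 6: 1 positive -> definite
Clause 7: 0 positive -> not definite
Clause 8: 2 positive -> not definite
Definite clause count = 4.

4


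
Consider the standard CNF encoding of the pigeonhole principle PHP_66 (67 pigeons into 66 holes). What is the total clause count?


The PHP encoding has two parts:
1) At-least-one-hole clauses: 67 (one per pigeon, each with 66 literals).
2) At-most-one-pigeon-per-hole clauses: 66 holes * C(67,2) = 66 * 2211 = 145926.
Total clauses = 67 + 145926 = 145993.

145993


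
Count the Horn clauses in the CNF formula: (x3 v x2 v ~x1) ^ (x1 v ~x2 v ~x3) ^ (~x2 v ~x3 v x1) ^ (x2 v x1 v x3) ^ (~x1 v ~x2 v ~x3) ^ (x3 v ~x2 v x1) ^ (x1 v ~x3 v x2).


A Horn clause has at most one positive literal.
Clause 1: 2 positive lit(s) -> not Horn
Clause 2: 1 positive lit(s) -> Horn
Clause 3: 1 positive lit(s) -> Horn
Clause 4: 3 positive lit(s) -> not Horn
Clause 5: 0 positive lit(s) -> Horn
Clause 6: 2 positive lit(s) -> not Horn
Clause 7: 2 positive lit(s) -> not Horn
Total Horn clauses = 3.

3


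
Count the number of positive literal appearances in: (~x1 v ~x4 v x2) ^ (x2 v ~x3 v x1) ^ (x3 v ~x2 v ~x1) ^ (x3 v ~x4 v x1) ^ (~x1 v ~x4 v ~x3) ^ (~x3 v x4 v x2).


Scan each clause for unnegated literals.
Clause 1: 1 positive; Clause 2: 2 positive; Clause 3: 1 positive; Clause 4: 2 positive; Clause 5: 0 positive; Clause 6: 2 positive.
Total positive literal occurrences = 8.

8


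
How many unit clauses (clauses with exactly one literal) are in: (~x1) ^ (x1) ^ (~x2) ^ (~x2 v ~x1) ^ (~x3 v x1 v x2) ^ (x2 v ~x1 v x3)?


A unit clause contains exactly one literal.
Unit clauses found: (~x1), (x1), (~x2).
Count = 3.

3


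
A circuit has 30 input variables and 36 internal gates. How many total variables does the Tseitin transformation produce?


The Tseitin transformation introduces one auxiliary variable per gate.
Total variables = inputs + gates = 30 + 36 = 66.

66


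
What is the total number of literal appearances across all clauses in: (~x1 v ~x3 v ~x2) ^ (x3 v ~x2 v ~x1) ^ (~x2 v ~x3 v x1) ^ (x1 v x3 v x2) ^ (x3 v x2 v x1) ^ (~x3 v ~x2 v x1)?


Clause lengths: 3, 3, 3, 3, 3, 3.
Sum = 3 + 3 + 3 + 3 + 3 + 3 = 18.

18


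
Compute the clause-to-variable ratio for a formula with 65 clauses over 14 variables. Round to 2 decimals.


Clause-to-variable ratio = clauses / variables.
65 / 14 = 4.64.

4.64


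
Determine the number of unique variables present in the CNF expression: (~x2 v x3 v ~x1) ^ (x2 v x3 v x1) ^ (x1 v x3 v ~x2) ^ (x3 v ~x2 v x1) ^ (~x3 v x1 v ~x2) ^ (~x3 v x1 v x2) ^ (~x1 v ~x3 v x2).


Identify each distinct variable in the formula.
Variables found: x1, x2, x3.
Total distinct variables = 3.

3


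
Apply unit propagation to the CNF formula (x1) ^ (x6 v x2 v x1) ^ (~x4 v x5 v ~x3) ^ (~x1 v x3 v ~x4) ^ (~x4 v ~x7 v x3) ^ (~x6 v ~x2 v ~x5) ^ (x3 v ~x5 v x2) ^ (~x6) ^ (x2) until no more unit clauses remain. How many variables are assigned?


Unit propagation repeatedly assigns the literal in any unit clause, then simplifies.
Assignments in order: x1 = T, x6 = F, x2 = T.
No further unit clauses remain.
Total variables assigned = 3.

3


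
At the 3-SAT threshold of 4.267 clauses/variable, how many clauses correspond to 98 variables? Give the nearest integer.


The 3-SAT phase transition occurs at approximately 4.267 clauses per variable.
m = 4.267 * 98 = 418.166.
Rounded to nearest integer: 418.

418


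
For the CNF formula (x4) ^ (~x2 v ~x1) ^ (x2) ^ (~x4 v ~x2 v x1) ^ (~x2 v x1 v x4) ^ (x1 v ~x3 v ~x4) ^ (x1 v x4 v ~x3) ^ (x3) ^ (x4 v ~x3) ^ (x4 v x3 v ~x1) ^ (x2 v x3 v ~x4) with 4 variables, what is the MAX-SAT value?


Enumerate all 16 truth assignments.
For each, count how many of the 11 clauses are satisfied.
The formula is not fully satisfiable, so the maximum is below 11.
Maximum simultaneously satisfiable clauses = 10.

10


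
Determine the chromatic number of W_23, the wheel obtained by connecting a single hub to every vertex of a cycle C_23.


W_23 consists of the cycle C_23 together with a hub vertex adjacent to every cycle vertex.
The cycle C_23 needs 3 colors (odd cycle -> 3).
The hub is adjacent to every cycle vertex, so it must receive a new color distinct from all of them.
Chromatic number = 3 + 1 = 4.

4


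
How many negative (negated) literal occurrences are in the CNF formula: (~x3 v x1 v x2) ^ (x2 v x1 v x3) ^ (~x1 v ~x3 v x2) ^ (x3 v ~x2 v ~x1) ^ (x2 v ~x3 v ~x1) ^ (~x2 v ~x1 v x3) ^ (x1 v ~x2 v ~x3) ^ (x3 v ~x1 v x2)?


Scan each clause for negated literals.
Clause 1: 1 negative; Clause 2: 0 negative; Clause 3: 2 negative; Clause 4: 2 negative; Clause 5: 2 negative; Clause 6: 2 negative; Clause 7: 2 negative; Clause 8: 1 negative.
Total negative literal occurrences = 12.

12


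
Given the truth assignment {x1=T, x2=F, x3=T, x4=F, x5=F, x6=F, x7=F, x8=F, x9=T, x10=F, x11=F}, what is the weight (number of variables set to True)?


The weight is the number of variables assigned True.
True variables: x1, x3, x9.
Weight = 3.

3


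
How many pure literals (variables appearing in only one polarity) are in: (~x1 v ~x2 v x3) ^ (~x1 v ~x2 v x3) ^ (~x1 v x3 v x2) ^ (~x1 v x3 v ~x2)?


A pure literal appears in only one polarity across all clauses.
Pure literals: x1 (negative only), x3 (positive only).
Count = 2.

2


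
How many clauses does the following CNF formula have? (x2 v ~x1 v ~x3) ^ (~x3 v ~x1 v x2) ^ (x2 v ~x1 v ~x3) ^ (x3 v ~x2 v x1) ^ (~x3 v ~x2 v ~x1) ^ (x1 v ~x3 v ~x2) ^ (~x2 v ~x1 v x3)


Each group enclosed in parentheses joined by ^ is one clause.
Counting the conjuncts: 7 clauses.

7


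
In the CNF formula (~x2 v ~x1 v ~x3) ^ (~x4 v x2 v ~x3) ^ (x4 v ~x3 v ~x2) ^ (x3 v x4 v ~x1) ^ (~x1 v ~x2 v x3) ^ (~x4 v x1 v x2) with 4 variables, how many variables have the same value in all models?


Find all satisfying assignments: 7 model(s).
Check which variables have the same value in every model.
No variable is fixed across all models.
Backbone size = 0.

0


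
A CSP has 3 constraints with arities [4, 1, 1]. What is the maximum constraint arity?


The arities are: 4, 1, 1.
Scan for the maximum value.
Maximum arity = 4.

4


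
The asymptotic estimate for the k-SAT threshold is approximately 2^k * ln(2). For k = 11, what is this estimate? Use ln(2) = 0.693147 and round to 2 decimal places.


Using the asymptotic formula: threshold ~ 2^k * ln(2).
2^11 = 2048.
2048 * 0.693147 = 1419.57.

1419.57


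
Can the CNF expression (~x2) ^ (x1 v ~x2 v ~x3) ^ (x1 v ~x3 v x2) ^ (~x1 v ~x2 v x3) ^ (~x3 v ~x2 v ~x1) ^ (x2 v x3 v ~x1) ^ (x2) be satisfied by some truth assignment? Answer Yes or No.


Check all 8 possible truth assignments.
Number of satisfying assignments found: 0.
The formula is unsatisfiable.

No


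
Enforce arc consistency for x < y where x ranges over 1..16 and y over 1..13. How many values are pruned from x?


For the constraint x < y, x needs a supporting value in y's domain.
x can be at most 12 (one less than y's maximum).
Valid x values from domain: 12 out of 16.
Pruned = 16 - 12 = 4.

4


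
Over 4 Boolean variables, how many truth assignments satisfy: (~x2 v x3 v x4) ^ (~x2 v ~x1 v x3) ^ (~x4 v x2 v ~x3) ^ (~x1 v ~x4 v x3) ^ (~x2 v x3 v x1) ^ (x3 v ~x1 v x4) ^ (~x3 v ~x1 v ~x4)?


Enumerate all 16 truth assignments over 4 variables.
Test each against every clause.
Satisfying assignments found: 7.

7


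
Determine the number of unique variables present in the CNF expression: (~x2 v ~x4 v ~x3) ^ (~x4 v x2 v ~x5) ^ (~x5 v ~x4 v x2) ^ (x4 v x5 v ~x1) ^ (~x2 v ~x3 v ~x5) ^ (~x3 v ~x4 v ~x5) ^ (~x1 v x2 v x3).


Identify each distinct variable in the formula.
Variables found: x1, x2, x3, x4, x5.
Total distinct variables = 5.

5


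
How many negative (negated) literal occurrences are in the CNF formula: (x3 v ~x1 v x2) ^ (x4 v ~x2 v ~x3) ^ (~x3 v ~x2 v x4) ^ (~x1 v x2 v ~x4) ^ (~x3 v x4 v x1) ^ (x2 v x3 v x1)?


Scan each clause for negated literals.
Clause 1: 1 negative; Clause 2: 2 negative; Clause 3: 2 negative; Clause 4: 2 negative; Clause 5: 1 negative; Clause 6: 0 negative.
Total negative literal occurrences = 8.

8


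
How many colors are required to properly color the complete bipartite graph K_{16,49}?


K_{16,49} is bipartite by definition: the two parts are independent sets, with every edge crossing between them.
Color all vertices in one part with color 1 and all vertices in the other part with color 2.
Since the graph has at least one edge, one color does not suffice.
Chromatic number = 2.

2


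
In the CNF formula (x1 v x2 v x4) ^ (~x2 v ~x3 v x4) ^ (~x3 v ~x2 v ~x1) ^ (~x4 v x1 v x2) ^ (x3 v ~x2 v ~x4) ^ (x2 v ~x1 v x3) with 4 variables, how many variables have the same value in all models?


Find all satisfying assignments: 5 model(s).
Check which variables have the same value in every model.
No variable is fixed across all models.
Backbone size = 0.

0


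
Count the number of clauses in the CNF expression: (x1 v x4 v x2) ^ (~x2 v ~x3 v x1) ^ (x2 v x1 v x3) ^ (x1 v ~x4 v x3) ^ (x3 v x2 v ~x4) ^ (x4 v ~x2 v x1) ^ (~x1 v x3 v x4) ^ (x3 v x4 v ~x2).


Each group enclosed in parentheses joined by ^ is one clause.
Counting the conjuncts: 8 clauses.

8


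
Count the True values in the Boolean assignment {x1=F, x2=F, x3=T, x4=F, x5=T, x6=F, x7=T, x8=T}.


The weight is the number of variables assigned True.
True variables: x3, x5, x7, x8.
Weight = 4.

4


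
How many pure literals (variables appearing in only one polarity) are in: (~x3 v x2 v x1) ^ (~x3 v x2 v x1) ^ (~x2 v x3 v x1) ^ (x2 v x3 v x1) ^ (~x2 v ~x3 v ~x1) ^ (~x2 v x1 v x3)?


A pure literal appears in only one polarity across all clauses.
No pure literals found.
Count = 0.

0


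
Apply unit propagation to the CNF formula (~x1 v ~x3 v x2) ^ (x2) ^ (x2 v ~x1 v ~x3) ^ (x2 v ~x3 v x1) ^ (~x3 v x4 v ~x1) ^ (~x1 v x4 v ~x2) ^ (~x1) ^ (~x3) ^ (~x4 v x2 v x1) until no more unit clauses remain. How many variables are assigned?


Unit propagation repeatedly assigns the literal in any unit clause, then simplifies.
Assignments in order: x2 = T, x1 = F, x3 = F.
No further unit clauses remain.
Total variables assigned = 3.

3


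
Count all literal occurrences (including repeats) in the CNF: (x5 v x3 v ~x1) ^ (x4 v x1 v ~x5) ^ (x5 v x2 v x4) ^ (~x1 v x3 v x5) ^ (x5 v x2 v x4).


Clause lengths: 3, 3, 3, 3, 3.
Sum = 3 + 3 + 3 + 3 + 3 = 15.

15


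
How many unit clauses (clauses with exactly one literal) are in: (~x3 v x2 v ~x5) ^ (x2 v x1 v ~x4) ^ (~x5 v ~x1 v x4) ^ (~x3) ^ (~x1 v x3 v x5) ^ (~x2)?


A unit clause contains exactly one literal.
Unit clauses found: (~x3), (~x2).
Count = 2.

2


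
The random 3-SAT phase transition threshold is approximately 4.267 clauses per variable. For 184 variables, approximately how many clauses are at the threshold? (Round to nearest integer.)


The 3-SAT phase transition occurs at approximately 4.267 clauses per variable.
m = 4.267 * 184 = 785.128.
Rounded to nearest integer: 785.

785


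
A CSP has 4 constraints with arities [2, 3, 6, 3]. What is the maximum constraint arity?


The arities are: 2, 3, 6, 3.
Scan for the maximum value.
Maximum arity = 6.

6


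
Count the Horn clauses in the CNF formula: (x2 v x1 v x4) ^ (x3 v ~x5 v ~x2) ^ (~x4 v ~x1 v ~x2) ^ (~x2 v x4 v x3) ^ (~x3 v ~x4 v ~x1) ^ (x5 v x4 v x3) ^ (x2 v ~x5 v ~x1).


A Horn clause has at most one positive literal.
Clause 1: 3 positive lit(s) -> not Horn
Clause 2: 1 positive lit(s) -> Horn
Clause 3: 0 positive lit(s) -> Horn
Clause 4: 2 positive lit(s) -> not Horn
Clause 5: 0 positive lit(s) -> Horn
Clause 6: 3 positive lit(s) -> not Horn
Clause 7: 1 positive lit(s) -> Horn
Total Horn clauses = 4.

4


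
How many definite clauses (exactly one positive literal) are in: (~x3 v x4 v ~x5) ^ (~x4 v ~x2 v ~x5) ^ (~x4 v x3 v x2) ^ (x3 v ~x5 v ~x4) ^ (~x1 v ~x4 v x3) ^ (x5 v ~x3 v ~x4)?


A definite clause has exactly one positive literal.
Clause 1: 1 positive -> definite
Clause 2: 0 positive -> not definite
Clause 3: 2 positive -> not definite
Clause 4: 1 positive -> definite
Clause 5: 1 positive -> definite
Clause 6: 1 positive -> definite
Definite clause count = 4.

4


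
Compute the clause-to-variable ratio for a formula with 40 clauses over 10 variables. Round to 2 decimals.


Clause-to-variable ratio = clauses / variables.
40 / 10 = 4.0.

4.0


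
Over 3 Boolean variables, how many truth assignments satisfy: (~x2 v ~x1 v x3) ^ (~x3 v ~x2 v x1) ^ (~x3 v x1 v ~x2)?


Enumerate all 8 truth assignments over 3 variables.
Test each against every clause.
Satisfying assignments found: 6.

6


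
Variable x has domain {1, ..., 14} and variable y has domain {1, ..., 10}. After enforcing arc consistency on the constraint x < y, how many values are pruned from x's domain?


For the constraint x < y, x needs a supporting value in y's domain.
x can be at most 9 (one less than y's maximum).
Valid x values from domain: 9 out of 14.
Pruned = 14 - 9 = 5.

5


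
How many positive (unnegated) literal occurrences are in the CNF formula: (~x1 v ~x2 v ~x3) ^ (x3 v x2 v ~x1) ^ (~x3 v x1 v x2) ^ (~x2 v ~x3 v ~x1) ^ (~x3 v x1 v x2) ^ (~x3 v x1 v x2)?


Scan each clause for unnegated literals.
Clause 1: 0 positive; Clause 2: 2 positive; Clause 3: 2 positive; Clause 4: 0 positive; Clause 5: 2 positive; Clause 6: 2 positive.
Total positive literal occurrences = 8.

8


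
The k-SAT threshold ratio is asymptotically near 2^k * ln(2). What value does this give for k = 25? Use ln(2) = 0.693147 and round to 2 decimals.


Using the asymptotic formula: threshold ~ 2^k * ln(2).
2^25 = 33554432.
33554432 * 0.693147 = 23258153.88.

23258153.88


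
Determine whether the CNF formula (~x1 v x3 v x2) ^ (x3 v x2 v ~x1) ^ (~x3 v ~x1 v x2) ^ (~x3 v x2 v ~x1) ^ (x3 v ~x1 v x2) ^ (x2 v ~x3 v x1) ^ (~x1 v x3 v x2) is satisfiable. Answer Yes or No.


Check all 8 possible truth assignments.
Number of satisfying assignments found: 5.
The formula is satisfiable.

Yes


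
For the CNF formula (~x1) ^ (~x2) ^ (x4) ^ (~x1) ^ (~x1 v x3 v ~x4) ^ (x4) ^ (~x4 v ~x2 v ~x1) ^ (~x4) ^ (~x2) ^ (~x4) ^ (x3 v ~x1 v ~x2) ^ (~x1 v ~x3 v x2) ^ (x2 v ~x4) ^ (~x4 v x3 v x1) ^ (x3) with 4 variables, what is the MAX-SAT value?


Enumerate all 16 truth assignments.
For each, count how many of the 15 clauses are satisfied.
The formula is not fully satisfiable, so the maximum is below 15.
Maximum simultaneously satisfiable clauses = 13.

13


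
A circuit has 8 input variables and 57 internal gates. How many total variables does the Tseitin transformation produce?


The Tseitin transformation introduces one auxiliary variable per gate.
Total variables = inputs + gates = 8 + 57 = 65.

65


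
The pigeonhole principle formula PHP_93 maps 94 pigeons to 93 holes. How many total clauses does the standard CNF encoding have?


The PHP encoding has two parts:
1) At-least-one-hole clauses: 94 (one per pigeon, each with 93 literals).
2) At-most-one-pigeon-per-hole clauses: 93 holes * C(94,2) = 93 * 4371 = 406503.
Total clauses = 94 + 406503 = 406597.

406597


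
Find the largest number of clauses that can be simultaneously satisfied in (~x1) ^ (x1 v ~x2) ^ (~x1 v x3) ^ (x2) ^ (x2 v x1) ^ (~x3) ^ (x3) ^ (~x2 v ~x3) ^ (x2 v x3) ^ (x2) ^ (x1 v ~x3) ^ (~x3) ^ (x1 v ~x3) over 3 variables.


Enumerate all 8 truth assignments.
For each, count how many of the 13 clauses are satisfied.
The formula is not fully satisfiable, so the maximum is below 13.
Maximum simultaneously satisfiable clauses = 11.

11


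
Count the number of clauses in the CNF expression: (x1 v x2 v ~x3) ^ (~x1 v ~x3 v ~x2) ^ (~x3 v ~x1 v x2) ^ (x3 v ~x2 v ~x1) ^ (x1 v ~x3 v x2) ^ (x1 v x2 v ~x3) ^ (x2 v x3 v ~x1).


Each group enclosed in parentheses joined by ^ is one clause.
Counting the conjuncts: 7 clauses.

7


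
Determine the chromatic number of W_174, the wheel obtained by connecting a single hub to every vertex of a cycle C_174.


W_174 consists of the cycle C_174 together with a hub vertex adjacent to every cycle vertex.
The cycle C_174 needs 2 colors (even cycle -> 2).
The hub is adjacent to every cycle vertex, so it must receive a new color distinct from all of them.
Chromatic number = 2 + 1 = 3.

3


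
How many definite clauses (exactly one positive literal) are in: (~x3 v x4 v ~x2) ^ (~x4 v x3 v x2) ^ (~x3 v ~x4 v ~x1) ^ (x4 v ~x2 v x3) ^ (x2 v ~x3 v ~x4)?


A definite clause has exactly one positive literal.
Clause 1: 1 positive -> definite
Clause 2: 2 positive -> not definite
Clause 3: 0 positive -> not definite
Clause 4: 2 positive -> not definite
Clause 5: 1 positive -> definite
Definite clause count = 2.

2


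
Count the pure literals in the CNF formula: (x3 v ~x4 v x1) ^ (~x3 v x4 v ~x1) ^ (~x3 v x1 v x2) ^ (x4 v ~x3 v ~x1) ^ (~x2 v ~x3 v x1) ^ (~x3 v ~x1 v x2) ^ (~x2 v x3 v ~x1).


A pure literal appears in only one polarity across all clauses.
No pure literals found.
Count = 0.

0


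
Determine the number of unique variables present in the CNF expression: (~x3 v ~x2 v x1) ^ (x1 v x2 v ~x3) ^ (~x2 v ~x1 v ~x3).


Identify each distinct variable in the formula.
Variables found: x1, x2, x3.
Total distinct variables = 3.

3


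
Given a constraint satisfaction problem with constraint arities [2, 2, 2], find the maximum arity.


The arities are: 2, 2, 2.
Scan for the maximum value.
Maximum arity = 2.

2
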